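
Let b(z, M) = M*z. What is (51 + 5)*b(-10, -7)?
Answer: 3920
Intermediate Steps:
(51 + 5)*b(-10, -7) = (51 + 5)*(-7*(-10)) = 56*70 = 3920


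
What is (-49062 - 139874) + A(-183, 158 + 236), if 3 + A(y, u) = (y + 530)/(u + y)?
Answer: -39865782/211 ≈ -1.8894e+5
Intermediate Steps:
A(y, u) = -3 + (530 + y)/(u + y) (A(y, u) = -3 + (y + 530)/(u + y) = -3 + (530 + y)/(u + y))
(-49062 - 139874) + A(-183, 158 + 236) = (-49062 - 139874) + (530 - 3*(158 + 236) - 2*(-183))/((158 + 236) - 183) = -188936 + (530 - 3*394 + 366)/(394 - 183) = -188936 + (530 - 1182 + 366)/211 = -188936 + (1/211)*(-286) = -188936 - 286/211 = -39865782/211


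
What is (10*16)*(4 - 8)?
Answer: -640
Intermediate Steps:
(10*16)*(4 - 8) = 160*(-4) = -640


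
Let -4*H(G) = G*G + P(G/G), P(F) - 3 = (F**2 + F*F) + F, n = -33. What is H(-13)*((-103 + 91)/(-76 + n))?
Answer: -525/109 ≈ -4.8165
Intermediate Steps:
P(F) = 3 + F + 2*F**2 (P(F) = 3 + ((F**2 + F*F) + F) = 3 + ((F**2 + F**2) + F) = 3 + (2*F**2 + F) = 3 + (F + 2*F**2) = 3 + F + 2*F**2)
H(G) = -3/2 - G**2/4 (H(G) = -(G*G + (3 + G/G + 2*(G/G)**2))/4 = -(G**2 + (3 + 1 + 2*1**2))/4 = -(G**2 + (3 + 1 + 2*1))/4 = -(G**2 + (3 + 1 + 2))/4 = -(G**2 + 6)/4 = -(6 + G**2)/4 = -3/2 - G**2/4)
H(-13)*((-103 + 91)/(-76 + n)) = (-3/2 - 1/4*(-13)**2)*((-103 + 91)/(-76 - 33)) = (-3/2 - 1/4*169)*(-12/(-109)) = (-3/2 - 169/4)*(-12*(-1/109)) = -175/4*12/109 = -525/109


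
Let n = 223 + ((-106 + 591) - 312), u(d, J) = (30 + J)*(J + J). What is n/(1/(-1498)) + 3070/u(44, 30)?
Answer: -213554573/360 ≈ -5.9321e+5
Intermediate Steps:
u(d, J) = 2*J*(30 + J) (u(d, J) = (30 + J)*(2*J) = 2*J*(30 + J))
n = 396 (n = 223 + (485 - 312) = 223 + 173 = 396)
n/(1/(-1498)) + 3070/u(44, 30) = 396/(1/(-1498)) + 3070/((2*30*(30 + 30))) = 396/(-1/1498) + 3070/((2*30*60)) = 396*(-1498) + 3070/3600 = -593208 + 3070*(1/3600) = -593208 + 307/360 = -213554573/360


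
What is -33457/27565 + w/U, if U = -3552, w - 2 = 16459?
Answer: -5158439/882080 ≈ -5.8480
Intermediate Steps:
w = 16461 (w = 2 + 16459 = 16461)
-33457/27565 + w/U = -33457/27565 + 16461/(-3552) = -33457*1/27565 + 16461*(-1/3552) = -33457/27565 - 5487/1184 = -5158439/882080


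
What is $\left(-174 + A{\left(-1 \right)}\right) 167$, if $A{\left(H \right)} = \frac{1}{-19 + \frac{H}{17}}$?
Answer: $- \frac{9417631}{324} \approx -29067.0$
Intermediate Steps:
$A{\left(H \right)} = \frac{1}{-19 + \frac{H}{17}}$ ($A{\left(H \right)} = \frac{1}{-19 + H \frac{1}{17}} = \frac{1}{-19 + \frac{H}{17}}$)
$\left(-174 + A{\left(-1 \right)}\right) 167 = \left(-174 + \frac{17}{-323 - 1}\right) 167 = \left(-174 + \frac{17}{-324}\right) 167 = \left(-174 + 17 \left(- \frac{1}{324}\right)\right) 167 = \left(-174 - \frac{17}{324}\right) 167 = \left(- \frac{56393}{324}\right) 167 = - \frac{9417631}{324}$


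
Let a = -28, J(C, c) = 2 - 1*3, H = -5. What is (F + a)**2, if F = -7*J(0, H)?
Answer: 441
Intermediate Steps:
J(C, c) = -1 (J(C, c) = 2 - 3 = -1)
F = 7 (F = -7*(-1) = 7)
(F + a)**2 = (7 - 28)**2 = (-21)**2 = 441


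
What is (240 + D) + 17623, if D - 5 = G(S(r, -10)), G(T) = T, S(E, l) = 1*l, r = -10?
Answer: 17858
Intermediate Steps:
S(E, l) = l
D = -5 (D = 5 - 10 = -5)
(240 + D) + 17623 = (240 - 5) + 17623 = 235 + 17623 = 17858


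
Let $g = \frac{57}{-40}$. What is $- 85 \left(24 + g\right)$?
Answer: $- \frac{15351}{8} \approx -1918.9$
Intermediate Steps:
$g = - \frac{57}{40}$ ($g = 57 \left(- \frac{1}{40}\right) = - \frac{57}{40} \approx -1.425$)
$- 85 \left(24 + g\right) = - 85 \left(24 - \frac{57}{40}\right) = \left(-85\right) \frac{903}{40} = - \frac{15351}{8}$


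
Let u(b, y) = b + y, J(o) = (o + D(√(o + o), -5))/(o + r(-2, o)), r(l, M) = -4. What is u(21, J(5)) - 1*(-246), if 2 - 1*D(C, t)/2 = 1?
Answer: 274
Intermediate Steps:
D(C, t) = 2 (D(C, t) = 4 - 2*1 = 4 - 2 = 2)
J(o) = (2 + o)/(-4 + o) (J(o) = (o + 2)/(o - 4) = (2 + o)/(-4 + o))
u(21, J(5)) - 1*(-246) = (21 + (2 + 5)/(-4 + 5)) - 1*(-246) = (21 + 7/1) + 246 = (21 + 1*7) + 246 = (21 + 7) + 246 = 28 + 246 = 274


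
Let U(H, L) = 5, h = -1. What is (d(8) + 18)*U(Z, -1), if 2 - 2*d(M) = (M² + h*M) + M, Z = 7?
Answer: -65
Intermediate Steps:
d(M) = 1 - M²/2 (d(M) = 1 - ((M² - M) + M)/2 = 1 - M²/2)
(d(8) + 18)*U(Z, -1) = ((1 - ½*8²) + 18)*5 = ((1 - ½*64) + 18)*5 = ((1 - 32) + 18)*5 = (-31 + 18)*5 = -13*5 = -65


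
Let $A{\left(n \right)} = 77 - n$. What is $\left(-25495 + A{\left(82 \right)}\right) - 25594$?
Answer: $-51094$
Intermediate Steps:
$\left(-25495 + A{\left(82 \right)}\right) - 25594 = \left(-25495 + \left(77 - 82\right)\right) - 25594 = \left(-25495 - 5\right) - 25594 = -25500 - 25594 = -51094$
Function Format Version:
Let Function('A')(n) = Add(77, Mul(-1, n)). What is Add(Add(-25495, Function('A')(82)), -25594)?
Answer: -51094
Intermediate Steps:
Add(Add(-25495, Function('A')(82)), -25594) = Add(Add(-25495, Add(77, Mul(-1, 82))), -25594) = Add(Add(-25495, Add(77, -82)), -25594) = Add(Add(-25495, -5), -25594) = Add(-25500, -25594) = -51094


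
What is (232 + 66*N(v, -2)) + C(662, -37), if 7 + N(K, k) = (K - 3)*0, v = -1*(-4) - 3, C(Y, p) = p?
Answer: -267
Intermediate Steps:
v = 1 (v = 4 - 3 = 1)
N(K, k) = -7 (N(K, k) = -7 + (K - 3)*0 = -7 + (-3 + K)*0 = -7 + 0 = -7)
(232 + 66*N(v, -2)) + C(662, -37) = (232 + 66*(-7)) - 37 = (232 - 462) - 37 = -230 - 37 = -267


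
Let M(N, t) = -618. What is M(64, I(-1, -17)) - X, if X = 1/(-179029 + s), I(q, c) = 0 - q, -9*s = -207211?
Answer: -867702891/1404050 ≈ -618.00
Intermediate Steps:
s = 207211/9 (s = -⅑*(-207211) = 207211/9 ≈ 23023.)
I(q, c) = -q
X = -9/1404050 (X = 1/(-179029 + 207211/9) = 1/(-1404050/9) = -9/1404050 ≈ -6.4100e-6)
M(64, I(-1, -17)) - X = -618 - 1*(-9/1404050) = -618 + 9/1404050 = -867702891/1404050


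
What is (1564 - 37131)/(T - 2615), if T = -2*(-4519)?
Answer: -35567/6423 ≈ -5.5374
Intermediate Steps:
T = 9038
(1564 - 37131)/(T - 2615) = (1564 - 37131)/(9038 - 2615) = -35567/6423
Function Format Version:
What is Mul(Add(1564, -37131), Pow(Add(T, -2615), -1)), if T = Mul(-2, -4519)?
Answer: Rational(-35567, 6423) ≈ -5.5374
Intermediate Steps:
T = 9038
Mul(Add(1564, -37131), Pow(Add(T, -2615), -1)) = Mul(Add(1564, -37131), Pow(Add(9038, -2615), -1)) = Mul(-35567, Pow(6423, -1)) = Mul(-35567, Rational(1, 6423)) = Rational(-35567, 6423)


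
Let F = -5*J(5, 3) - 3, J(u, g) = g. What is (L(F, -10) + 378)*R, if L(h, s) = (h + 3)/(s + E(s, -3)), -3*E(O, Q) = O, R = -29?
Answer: -44109/4 ≈ -11027.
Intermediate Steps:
E(O, Q) = -O/3
F = -18 (F = -5*3 - 3 = -15 - 3 = -18)
L(h, s) = 3*(3 + h)/(2*s) (L(h, s) = (h + 3)/(s - s/3) = (3 + h)/((2*s/3)) = (3 + h)*(3/(2*s)) = 3*(3 + h)/(2*s))
(L(F, -10) + 378)*R = ((3/2)*(3 - 18)/(-10) + 378)*(-29) = ((3/2)*(-1/10)*(-15) + 378)*(-29) = (9/4 + 378)*(-29) = (1521/4)*(-29) = -44109/4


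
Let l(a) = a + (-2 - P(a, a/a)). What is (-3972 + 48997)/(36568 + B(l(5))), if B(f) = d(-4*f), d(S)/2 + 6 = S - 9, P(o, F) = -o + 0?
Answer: 45025/36474 ≈ 1.2344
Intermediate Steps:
P(o, F) = -o
d(S) = -30 + 2*S (d(S) = -12 + 2*(S - 9) = -12 + 2*(-9 + S) = -12 + (-18 + 2*S) = -30 + 2*S)
l(a) = -2 + 2*a (l(a) = a + (-2 - (-1)*a) = a + (-2 + a) = -2 + 2*a)
B(f) = -30 - 8*f (B(f) = -30 + 2*(-4*f) = -30 - 8*f)
(-3972 + 48997)/(36568 + B(l(5))) = (-3972 + 48997)/(36568 + (-30 - 8*(-2 + 2*5))) = 45025/(36568 + (-30 - 8*(-2 + 10))) = 45025/(36568 + (-30 - 8*8)) = 45025/(36568 + (-30 - 64)) = 45025/(36568 - 94) = 45025/36474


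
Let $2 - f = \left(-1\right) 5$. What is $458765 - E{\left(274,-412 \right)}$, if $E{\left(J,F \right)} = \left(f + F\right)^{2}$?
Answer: $294740$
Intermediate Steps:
$f = 7$ ($f = 2 - \left(-1\right) 5 = 2 - -5 = 2 + 5 = 7$)
$E{\left(J,F \right)} = \left(7 + F\right)^{2}$
$458765 - E{\left(274,-412 \right)} = 458765 - \left(7 - 412\right)^{2} = 458765 - \left(-405\right)^{2} = 458765 - 164025 = 294740$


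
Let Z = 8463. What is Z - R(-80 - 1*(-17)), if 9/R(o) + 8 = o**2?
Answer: 33521934/3961 ≈ 8463.0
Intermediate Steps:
R(o) = 9/(-8 + o**2)
Z - R(-80 - 1*(-17)) = 8463 - 9/(-8 + (-80 - 1*(-17))**2) = 8463 - 9/(-8 + (-80 + 17)**2) = 8463 - 9/(-8 + (-63)**2) = 8463 - 9/(-8 + 3969) = 8463 - 9/3961 = 33521934/3961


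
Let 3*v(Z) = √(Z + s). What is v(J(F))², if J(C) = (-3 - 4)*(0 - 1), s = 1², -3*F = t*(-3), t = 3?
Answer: 8/9 ≈ 0.88889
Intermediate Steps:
F = 3 (F = -(-3) = -⅓*(-9) = 3)
s = 1
J(C) = 7 (J(C) = -7*(-1) = 7)
v(Z) = √(1 + Z)/3 (v(Z) = √(Z + 1)/3 = √(1 + Z)/3)
v(J(F))² = (√(1 + 7)/3)² = (√8/3)² = ((2*√2)/3)² = (2*√2/3)² = 8/9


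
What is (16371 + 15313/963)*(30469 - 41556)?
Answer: -174959356982/963 ≈ -1.8168e+8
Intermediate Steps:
(16371 + 15313/963)*(30469 - 41556) = (16371 + 15313*(1/963))*(-11087) = (16371 + 15313/963)*(-11087) = (15780586/963)*(-11087) = -174959356982/963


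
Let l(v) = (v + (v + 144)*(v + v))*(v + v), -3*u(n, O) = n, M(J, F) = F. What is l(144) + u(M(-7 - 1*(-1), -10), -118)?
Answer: 71788042/3 ≈ 2.3929e+7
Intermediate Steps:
u(n, O) = -n/3
l(v) = 2*v*(v + 2*v*(144 + v)) (l(v) = (v + (144 + v)*(2*v))*(2*v) = (v + 2*v*(144 + v))*(2*v) = 2*v*(v + 2*v*(144 + v)))
l(144) + u(M(-7 - 1*(-1), -10), -118) = 144**2*(578 + 4*144) - 1/3*(-10) = 20736*(578 + 576) + 10/3 = 20736*1154 + 10/3 = 23929344 + 10/3 = 71788042/3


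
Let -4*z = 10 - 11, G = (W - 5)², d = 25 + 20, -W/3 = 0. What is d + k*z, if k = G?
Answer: 205/4 ≈ 51.250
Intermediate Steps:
W = 0 (W = -3*0 = 0)
d = 45
G = 25 (G = (0 - 5)² = (-5)² = 25)
z = ¼ (z = -(10 - 11)/4 = -¼*(-1) = ¼ ≈ 0.25000)
k = 25
d + k*z = 45 + 25*(¼) = 45 + 25/4 = 205/4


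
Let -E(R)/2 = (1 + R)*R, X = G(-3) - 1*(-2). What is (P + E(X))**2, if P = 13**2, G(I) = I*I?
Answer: 9025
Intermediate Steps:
G(I) = I**2
P = 169
X = 11 (X = (-3)**2 - 1*(-2) = 9 + 2 = 11)
E(R) = -2*R*(1 + R) (E(R) = -2*(1 + R)*R = -2*R*(1 + R))
(P + E(X))**2 = (169 - 2*11*(1 + 11))**2 = (169 - 2*11*12)**2 = (169 - 264)**2 = (-95)**2 = 9025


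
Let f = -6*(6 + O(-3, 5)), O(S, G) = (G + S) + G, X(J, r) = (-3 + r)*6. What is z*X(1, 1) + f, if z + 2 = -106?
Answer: 1218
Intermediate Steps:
X(J, r) = -18 + 6*r
z = -108 (z = -2 - 106 = -108)
O(S, G) = S + 2*G
f = -78 (f = -6*(6 + (-3 + 2*5)) = -6*(6 + (-3 + 10)) = -6*(6 + 7) = -6*13 = -78)
z*X(1, 1) + f = -108*(-18 + 6*1) - 78 = -108*(-18 + 6) - 78 = -108*(-12) - 78 = 1296 - 78 = 1218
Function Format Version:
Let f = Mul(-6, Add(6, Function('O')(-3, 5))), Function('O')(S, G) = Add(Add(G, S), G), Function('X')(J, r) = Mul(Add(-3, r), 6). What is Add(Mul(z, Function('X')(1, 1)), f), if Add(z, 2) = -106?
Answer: 1218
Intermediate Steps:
Function('X')(J, r) = Add(-18, Mul(6, r))
z = -108 (z = Add(-2, -106) = -108)
Function('O')(S, G) = Add(S, Mul(2, G))
f = -78 (f = Mul(-6, Add(6, Add(-3, Mul(2, 5)))) = Mul(-6, Add(6, Add(-3, 10))) = Mul(-6, Add(6, 7)) = Mul(-6, 13) = -78)
Add(Mul(z, Function('X')(1, 1)), f) = Add(Mul(-108, Add(-18, Mul(6, 1))), -78) = Add(Mul(-108, Add(-18, 6)), -78) = Add(Mul(-108, -12), -78) = Add(1296, -78) = 1218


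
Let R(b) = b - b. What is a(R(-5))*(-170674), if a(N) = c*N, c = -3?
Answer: 0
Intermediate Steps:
R(b) = 0
a(N) = -3*N
a(R(-5))*(-170674) = -3*0*(-170674) = 0*(-170674) = 0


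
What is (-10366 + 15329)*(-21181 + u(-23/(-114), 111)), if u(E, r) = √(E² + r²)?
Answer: -105121303 + 4963*√160124245/114 ≈ -1.0457e+8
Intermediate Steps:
(-10366 + 15329)*(-21181 + u(-23/(-114), 111)) = (-10366 + 15329)*(-21181 + √((-23/(-114))² + 111²)) = 4963*(-21181 + √((-23*(-1/114))² + 12321)) = 4963*(-21181 + √((23/114)² + 12321)) = 4963*(-21181 + √(529/12996 + 12321)) = 4963*(-21181 + √(160124245/12996)) = 4963*(-21181 + √160124245/114) = -105121303 + 4963*√160124245/114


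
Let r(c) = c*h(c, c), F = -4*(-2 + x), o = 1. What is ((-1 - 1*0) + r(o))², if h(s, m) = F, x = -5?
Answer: 729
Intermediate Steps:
F = 28 (F = -4*(-2 - 5) = -4*(-7) = 28)
h(s, m) = 28
r(c) = 28*c (r(c) = c*28 = 28*c)
((-1 - 1*0) + r(o))² = ((-1 - 1*0) + 28*1)² = ((-1 + 0) + 28)² = (-1 + 28)² = 27² = 729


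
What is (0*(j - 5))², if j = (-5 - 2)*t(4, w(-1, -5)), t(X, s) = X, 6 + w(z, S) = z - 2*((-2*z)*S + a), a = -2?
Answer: 0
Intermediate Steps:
w(z, S) = -2 + z + 4*S*z (w(z, S) = -6 + (z - 2*((-2*z)*S - 2)) = -6 + (z - 2*(-2*S*z - 2)) = -6 + (z - 2*(-2 - 2*S*z)) = -6 + (z + (4 + 4*S*z)) = -6 + (4 + z + 4*S*z) = -2 + z + 4*S*z)
j = -28 (j = (-5 - 2)*4 = -7*4 = -28)
(0*(j - 5))² = (0*(-28 - 5))² = (0*(-33))² = 0² = 0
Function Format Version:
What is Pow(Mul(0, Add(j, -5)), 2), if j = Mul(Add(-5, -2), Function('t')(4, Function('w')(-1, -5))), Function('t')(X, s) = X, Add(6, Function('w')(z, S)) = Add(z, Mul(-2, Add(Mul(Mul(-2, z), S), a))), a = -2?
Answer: 0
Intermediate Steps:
Function('w')(z, S) = Add(-2, z, Mul(4, S, z)) (Function('w')(z, S) = Add(-6, Add(z, Mul(-2, Add(Mul(Mul(-2, z), S), -2)))) = Add(-6, Add(z, Mul(-2, Add(Mul(-2, S, z), -2)))) = Add(-6, Add(z, Mul(-2, Add(-2, Mul(-2, S, z))))) = Add(-6, Add(z, Add(4, Mul(4, S, z)))) = Add(-6, Add(4, z, Mul(4, S, z))) = Add(-2, z, Mul(4, S, z)))
j = -28 (j = Mul(Add(-5, -2), 4) = Mul(-7, 4) = -28)
Pow(Mul(0, Add(j, -5)), 2) = Pow(Mul(0, Add(-28, -5)), 2) = Pow(Mul(0, -33), 2) = Pow(0, 2) = 0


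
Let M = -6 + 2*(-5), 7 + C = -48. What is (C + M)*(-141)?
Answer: 10011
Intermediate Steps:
C = -55 (C = -7 - 48 = -55)
M = -16 (M = -6 - 10 = -16)
(C + M)*(-141) = (-55 - 16)*(-141) = -71*(-141) = 10011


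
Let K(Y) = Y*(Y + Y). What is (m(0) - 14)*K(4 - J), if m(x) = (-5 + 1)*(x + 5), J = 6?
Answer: -272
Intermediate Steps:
m(x) = -20 - 4*x (m(x) = -4*(5 + x) = -20 - 4*x)
K(Y) = 2*Y**2 (K(Y) = Y*(2*Y) = 2*Y**2)
(m(0) - 14)*K(4 - J) = ((-20 - 4*0) - 14)*(2*(4 - 1*6)**2) = ((-20 + 0) - 14)*(2*(4 - 6)**2) = (-20 - 14)*(2*(-2)**2) = -68*4 = -34*8 = -272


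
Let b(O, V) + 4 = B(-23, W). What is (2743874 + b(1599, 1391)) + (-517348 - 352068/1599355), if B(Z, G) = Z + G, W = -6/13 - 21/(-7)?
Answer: 46292558207716/20791615 ≈ 2.2265e+6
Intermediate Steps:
W = 33/13 (W = -6*1/13 - 21*(-⅐) = -6/13 + 3 = 33/13 ≈ 2.5385)
B(Z, G) = G + Z
b(O, V) = -318/13 (b(O, V) = -4 + (33/13 - 23) = -4 - 266/13 = -318/13)
(2743874 + b(1599, 1391)) + (-517348 - 352068/1599355) = (2743874 - 318/13) + (-517348 - 352068/1599355) = 35670044/13 + (-517348 - 352068/1599355) = 35670044/13 - 827423462608/1599355 = 46292558207716/20791615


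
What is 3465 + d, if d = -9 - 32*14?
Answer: 3008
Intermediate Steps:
d = -457 (d = -9 - 448 = -457)
3465 + d = 3465 - 457 = 3008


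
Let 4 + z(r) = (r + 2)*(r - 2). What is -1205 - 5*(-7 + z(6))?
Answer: -1310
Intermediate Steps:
z(r) = -4 + (-2 + r)*(2 + r) (z(r) = -4 + (r + 2)*(r - 2) = -4 + (2 + r)*(-2 + r) = -4 + (-2 + r)*(2 + r))
-1205 - 5*(-7 + z(6)) = -1205 - 5*(-7 + (-8 + 6²)) = -1205 - 5*(-7 + (-8 + 36)) = -1205 - 5*(-7 + 28) = -1205 - 5*21 = -1205 - 1*105 = -1205 - 105 = -1310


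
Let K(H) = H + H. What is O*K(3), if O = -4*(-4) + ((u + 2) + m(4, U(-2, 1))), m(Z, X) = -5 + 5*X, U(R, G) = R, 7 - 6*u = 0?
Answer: 25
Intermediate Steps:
u = 7/6 (u = 7/6 - 1/6*0 = 7/6 + 0 = 7/6 ≈ 1.1667)
K(H) = 2*H
O = 25/6 (O = -4*(-4) + ((7/6 + 2) + (-5 + 5*(-2))) = 16 + (19/6 + (-5 - 10)) = 16 + (19/6 - 15) = 16 - 71/6 = 25/6 ≈ 4.1667)
O*K(3) = 25*(2*3)/6 = (25/6)*6 = 25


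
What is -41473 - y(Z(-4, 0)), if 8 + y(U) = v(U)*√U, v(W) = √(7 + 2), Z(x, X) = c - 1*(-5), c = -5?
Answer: -41465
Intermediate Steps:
Z(x, X) = 0 (Z(x, X) = -5 - 1*(-5) = -5 + 5 = 0)
v(W) = 3 (v(W) = √9 = 3)
y(U) = -8 + 3*√U
-41473 - y(Z(-4, 0)) = -41473 - (-8 + 3*√0) = -41473 - (-8 + 3*0) = -41473 - (-8 + 0) = -41473 - 1*(-8) = -41473 + 8 = -41465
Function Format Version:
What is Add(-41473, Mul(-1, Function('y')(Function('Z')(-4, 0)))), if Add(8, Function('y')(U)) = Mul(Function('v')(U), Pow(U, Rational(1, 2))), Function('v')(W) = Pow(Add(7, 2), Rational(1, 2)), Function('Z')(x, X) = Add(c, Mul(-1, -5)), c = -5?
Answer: -41465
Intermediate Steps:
Function('Z')(x, X) = 0 (Function('Z')(x, X) = Add(-5, Mul(-1, -5)) = Add(-5, 5) = 0)
Function('v')(W) = 3 (Function('v')(W) = Pow(9, Rational(1, 2)) = 3)
Function('y')(U) = Add(-8, Mul(3, Pow(U, Rational(1, 2))))
Add(-41473, Mul(-1, Function('y')(Function('Z')(-4, 0)))) = Add(-41473, Mul(-1, Add(-8, Mul(3, Pow(0, Rational(1, 2)))))) = Add(-41473, Mul(-1, Add(-8, Mul(3, 0)))) = Add(-41473, Mul(-1, Add(-8, 0))) = Add(-41473, Mul(-1, -8)) = Add(-41473, 8) = -41465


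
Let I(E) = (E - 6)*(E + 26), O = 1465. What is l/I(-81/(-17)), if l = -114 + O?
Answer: -55777/1569 ≈ -35.549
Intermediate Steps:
I(E) = (-6 + E)*(26 + E)
l = 1351 (l = -114 + 1465 = 1351)
l/I(-81/(-17)) = 1351/(-156 + (-81/(-17))² + 20*(-81/(-17))) = 1351/(-156 + (-81*(-1/17))² + 20*(-81*(-1/17))) = 1351/(-156 + (81/17)² + 20*(81/17)) = 1351/(-156 + 6561/289 + 1620/17) = 1351/(-10983/289) = 1351*(-289/10983) = -55777/1569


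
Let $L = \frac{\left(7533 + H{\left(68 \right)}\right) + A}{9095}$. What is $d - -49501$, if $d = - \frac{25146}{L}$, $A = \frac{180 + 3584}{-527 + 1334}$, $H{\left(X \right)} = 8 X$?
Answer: $\frac{138277504313}{6521903} \approx 21202.0$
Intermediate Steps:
$A = \frac{3764}{807} \approx 4.6642$
$L = \frac{6521903}{7339665}$ ($L = \frac{\left(7533 + 8 \cdot 68\right) + \frac{3764}{807}}{9095} = \left(\left(7533 + 544\right) + \frac{3764}{807}\right) \frac{1}{9095} = \left(8077 + \frac{3764}{807}\right) \frac{1}{9095} = \frac{6521903}{807} \cdot \frac{1}{9095} = \frac{6521903}{7339665} \approx 0.88858$)
$d = - \frac{184563216090}{6521903}$ ($d = - \frac{25146}{\frac{6521903}{7339665}} = \left(-25146\right) \frac{7339665}{6521903} = - \frac{184563216090}{6521903} \approx -28299.0$)
$d - -49501 = - \frac{184563216090}{6521903} - -49501 = - \frac{184563216090}{6521903} + 49501 = \frac{138277504313}{6521903}$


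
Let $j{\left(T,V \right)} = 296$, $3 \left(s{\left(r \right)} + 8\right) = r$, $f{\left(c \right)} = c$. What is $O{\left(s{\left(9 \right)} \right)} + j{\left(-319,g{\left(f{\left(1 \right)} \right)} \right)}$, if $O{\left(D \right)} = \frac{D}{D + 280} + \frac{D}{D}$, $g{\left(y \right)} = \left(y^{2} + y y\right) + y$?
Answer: $\frac{16334}{55} \approx 296.98$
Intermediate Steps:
$s{\left(r \right)} = -8 + \frac{r}{3}$
$g{\left(y \right)} = y + 2 y^{2}$ ($g{\left(y \right)} = \left(y^{2} + y^{2}\right) + y = 2 y^{2} + y = y + 2 y^{2}$)
$O{\left(D \right)} = 1 + \frac{D}{280 + D}$ ($O{\left(D \right)} = \frac{D}{280 + D} + 1 = 1 + \frac{D}{280 + D}$)
$O{\left(s{\left(9 \right)} \right)} + j{\left(-319,g{\left(f{\left(1 \right)} \right)} \right)} = \frac{2 \left(140 + \left(-8 + \frac{1}{3} \cdot 9\right)\right)}{280 + \left(-8 + \frac{1}{3} \cdot 9\right)} + 296 = \frac{2 \left(140 + \left(-8 + 3\right)\right)}{280 + \left(-8 + 3\right)} + 296 = \frac{2 \left(140 - 5\right)}{280 - 5} + 296 = 2 \cdot \frac{1}{275} \cdot 135 + 296 = \frac{54}{55} + 296 = \frac{16334}{55}$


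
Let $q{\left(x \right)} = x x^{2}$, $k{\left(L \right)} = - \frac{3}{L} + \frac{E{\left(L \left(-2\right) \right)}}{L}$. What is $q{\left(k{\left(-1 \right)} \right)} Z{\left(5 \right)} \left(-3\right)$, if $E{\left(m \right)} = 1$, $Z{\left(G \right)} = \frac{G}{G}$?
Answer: $-24$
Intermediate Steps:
$Z{\left(G \right)} = 1$
$k{\left(L \right)} = - \frac{2}{L}$ ($k{\left(L \right)} = - \frac{3}{L} + 1 \frac{1}{L} = - \frac{3}{L} + \frac{1}{L} = - \frac{2}{L}$)
$q{\left(x \right)} = x^{3}$
$q{\left(k{\left(-1 \right)} \right)} Z{\left(5 \right)} \left(-3\right) = \left(- \frac{2}{-1}\right)^{3} \cdot 1 \left(-3\right) = \left(\left(-2\right) \left(-1\right)\right)^{3} \cdot 1 \left(-3\right) = 2^{3} \cdot 1 \left(-3\right) = 8 \cdot 1 \left(-3\right) = 8 \left(-3\right) = -24$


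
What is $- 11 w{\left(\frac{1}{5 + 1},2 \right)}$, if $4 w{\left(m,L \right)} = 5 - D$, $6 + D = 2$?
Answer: $- \frac{99}{4} \approx -24.75$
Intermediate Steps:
$D = -4$ ($D = -6 + 2 = -4$)
$w{\left(m,L \right)} = \frac{9}{4}$ ($w{\left(m,L \right)} = \frac{5 - -4}{4} = \frac{5 + 4}{4} = \frac{1}{4} \cdot 9 = \frac{9}{4}$)
$- 11 w{\left(\frac{1}{5 + 1},2 \right)} = \left(-11\right) \frac{9}{4} = - \frac{99}{4}$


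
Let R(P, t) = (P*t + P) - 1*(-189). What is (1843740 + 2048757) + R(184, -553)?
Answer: 3791118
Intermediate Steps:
R(P, t) = 189 + P + P*t (R(P, t) = (P + P*t) + 189 = 189 + P + P*t)
(1843740 + 2048757) + R(184, -553) = (1843740 + 2048757) + (189 + 184 + 184*(-553)) = 3892497 + (189 + 184 - 101752) = 3892497 - 101379 = 3791118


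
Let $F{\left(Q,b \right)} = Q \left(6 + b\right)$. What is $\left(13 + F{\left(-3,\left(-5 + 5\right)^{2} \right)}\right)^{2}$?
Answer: $25$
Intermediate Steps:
$\left(13 + F{\left(-3,\left(-5 + 5\right)^{2} \right)}\right)^{2} = \left(13 - 3 \left(6 + \left(-5 + 5\right)^{2}\right)\right)^{2} = \left(13 - 3 \left(6 + 0^{2}\right)\right)^{2} = \left(13 - 3 \left(6 + 0\right)\right)^{2} = \left(13 - 18\right)^{2} = \left(-5\right)^{2} = 25$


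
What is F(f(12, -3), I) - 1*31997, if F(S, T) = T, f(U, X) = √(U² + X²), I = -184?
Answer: -32181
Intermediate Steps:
F(f(12, -3), I) - 1*31997 = -184 - 1*31997 = -184 - 31997 = -32181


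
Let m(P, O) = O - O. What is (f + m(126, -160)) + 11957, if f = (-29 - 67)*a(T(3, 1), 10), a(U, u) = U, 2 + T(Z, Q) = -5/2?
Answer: 12389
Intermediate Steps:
T(Z, Q) = -9/2 (T(Z, Q) = -2 - 5/2 = -9/2)
m(P, O) = 0
f = 432 (f = (-29 - 67)*(-9/2) = -96*(-9/2) = 432)
(f + m(126, -160)) + 11957 = (432 + 0) + 11957 = 432 + 11957 = 12389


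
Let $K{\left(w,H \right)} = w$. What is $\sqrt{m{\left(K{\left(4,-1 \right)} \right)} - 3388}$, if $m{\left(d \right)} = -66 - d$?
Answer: $i \sqrt{3458} \approx 58.805 i$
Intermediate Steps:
$\sqrt{m{\left(K{\left(4,-1 \right)} \right)} - 3388} = \sqrt{\left(-66 - 4\right) - 3388} = \sqrt{-70 - 3388} = \sqrt{-3458} = i \sqrt{3458}$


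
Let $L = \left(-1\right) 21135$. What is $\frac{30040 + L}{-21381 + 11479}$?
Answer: $- \frac{8905}{9902} \approx -0.89931$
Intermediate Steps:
$L = -21135$
$\frac{30040 + L}{-21381 + 11479} = \frac{30040 - 21135}{-21381 + 11479} = \frac{8905}{-9902} = 8905 \left(- \frac{1}{9902}\right) = - \frac{8905}{9902}$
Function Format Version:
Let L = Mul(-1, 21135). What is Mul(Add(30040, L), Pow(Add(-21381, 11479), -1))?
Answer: Rational(-8905, 9902) ≈ -0.89931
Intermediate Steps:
L = -21135
Mul(Add(30040, L), Pow(Add(-21381, 11479), -1)) = Mul(Add(30040, -21135), Pow(Add(-21381, 11479), -1)) = Mul(8905, Pow(-9902, -1)) = Mul(8905, Rational(-1, 9902)) = Rational(-8905, 9902)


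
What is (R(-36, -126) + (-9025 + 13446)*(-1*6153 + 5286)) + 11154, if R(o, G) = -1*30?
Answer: -3821883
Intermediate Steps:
R(o, G) = -30
(R(-36, -126) + (-9025 + 13446)*(-1*6153 + 5286)) + 11154 = (-30 + (-9025 + 13446)*(-1*6153 + 5286)) + 11154 = (-30 + 4421*(-6153 + 5286)) + 11154 = (-30 + 4421*(-867)) + 11154 = (-30 - 3833007) + 11154 = -3833037 + 11154 = -3821883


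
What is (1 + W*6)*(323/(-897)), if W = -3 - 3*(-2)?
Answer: -6137/897 ≈ -6.8417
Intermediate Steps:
W = 3 (W = -3 + 6 = 3)
(1 + W*6)*(323/(-897)) = (1 + 3*6)*(323/(-897)) = (1 + 18)*(323*(-1/897)) = 19*(-323/897) = -6137/897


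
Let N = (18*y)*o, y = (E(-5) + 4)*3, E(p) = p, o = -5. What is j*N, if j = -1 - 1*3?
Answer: -1080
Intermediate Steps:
y = -3 (y = (-5 + 4)*3 = -1*3 = -3)
N = 270 (N = (18*(-3))*(-5) = -54*(-5) = 270)
j = -4 (j = -1 - 3 = -4)
j*N = -4*270 = -1080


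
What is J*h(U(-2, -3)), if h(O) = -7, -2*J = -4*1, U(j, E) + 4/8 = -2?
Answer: -14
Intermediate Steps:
U(j, E) = -5/2 (U(j, E) = -1/2 - 2 = -5/2)
J = 2 (J = -(-2) = -1/2*(-4) = 2)
J*h(U(-2, -3)) = 2*(-7) = -14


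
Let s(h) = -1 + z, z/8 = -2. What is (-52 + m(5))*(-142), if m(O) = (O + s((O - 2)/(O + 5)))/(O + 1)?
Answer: 7668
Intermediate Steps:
z = -16 (z = 8*(-2) = -16)
s(h) = -17 (s(h) = -1 - 16 = -17)
m(O) = (-17 + O)/(1 + O) (m(O) = (O - 17)/(O + 1) = (-17 + O)/(1 + O))
(-52 + m(5))*(-142) = (-52 + (-17 + 5)/(1 + 5))*(-142) = (-52 - 12/6)*(-142) = (-52 + (⅙)*(-12))*(-142) = (-52 - 2)*(-142) = -54*(-142) = 7668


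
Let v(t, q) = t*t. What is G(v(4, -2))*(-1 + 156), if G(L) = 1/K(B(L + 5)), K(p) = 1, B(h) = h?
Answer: 155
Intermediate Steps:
v(t, q) = t²
G(L) = 1 (G(L) = 1/1 = 1)
G(v(4, -2))*(-1 + 156) = 1*(-1 + 156) = 1*155 = 155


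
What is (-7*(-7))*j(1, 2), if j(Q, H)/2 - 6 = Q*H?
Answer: 784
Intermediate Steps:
j(Q, H) = 12 + 2*H*Q (j(Q, H) = 12 + 2*(Q*H) = 12 + 2*(H*Q) = 12 + 2*H*Q)
(-7*(-7))*j(1, 2) = (-7*(-7))*(12 + 2*2*1) = 49*(12 + 4) = 49*16 = 784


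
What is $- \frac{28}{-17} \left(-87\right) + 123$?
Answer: $- \frac{345}{17} \approx -20.294$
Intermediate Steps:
$- \frac{28}{-17} \left(-87\right) + 123 = \left(-28\right) \left(- \frac{1}{17}\right) \left(-87\right) + 123 = \frac{28}{17} \left(-87\right) + 123 = - \frac{2436}{17} + 123 = - \frac{345}{17}$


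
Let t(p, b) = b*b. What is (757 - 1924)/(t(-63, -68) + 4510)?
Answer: -1167/9134 ≈ -0.12776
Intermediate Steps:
t(p, b) = b²
(757 - 1924)/(t(-63, -68) + 4510) = (757 - 1924)/((-68)² + 4510) = -1167/(4624 + 4510) = -1167/9134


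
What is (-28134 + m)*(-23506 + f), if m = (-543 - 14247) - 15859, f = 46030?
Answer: -1324028292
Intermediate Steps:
m = -30649 (m = -14790 - 15859 = -30649)
(-28134 + m)*(-23506 + f) = (-28134 - 30649)*(-23506 + 46030) = -58783*22524 = -1324028292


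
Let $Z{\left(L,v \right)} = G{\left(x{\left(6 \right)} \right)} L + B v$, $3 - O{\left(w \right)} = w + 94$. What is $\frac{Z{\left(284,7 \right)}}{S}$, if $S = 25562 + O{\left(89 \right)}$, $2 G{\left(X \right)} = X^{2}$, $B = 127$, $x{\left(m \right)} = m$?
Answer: $\frac{6001}{25382} \approx 0.23643$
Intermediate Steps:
$O{\left(w \right)} = -91 - w$ ($O{\left(w \right)} = 3 - \left(w + 94\right) = 3 - \left(94 + w\right) = -91 - w$)
$G{\left(X \right)} = \frac{X^{2}}{2}$
$Z{\left(L,v \right)} = 18 L + 127 v$ ($Z{\left(L,v \right)} = \frac{6^{2}}{2} L + 127 v = \frac{1}{2} \cdot 36 L + 127 v = 18 L + 127 v$)
$S = 25382$ ($S = 25562 - 180 = 25382$)
$\frac{Z{\left(284,7 \right)}}{S} = \frac{18 \cdot 284 + 127 \cdot 7}{25382} = \left(5112 + 889\right) \frac{1}{25382} = 6001 \cdot \frac{1}{25382} = \frac{6001}{25382}$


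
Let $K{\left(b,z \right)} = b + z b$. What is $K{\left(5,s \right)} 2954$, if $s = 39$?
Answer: $590800$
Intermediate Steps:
$K{\left(b,z \right)} = b + b z$
$K{\left(5,s \right)} 2954 = 5 \left(1 + 39\right) 2954 = 5 \cdot 40 \cdot 2954 = 200 \cdot 2954 = 590800$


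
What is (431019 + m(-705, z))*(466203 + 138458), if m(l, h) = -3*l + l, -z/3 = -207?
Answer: 261472951569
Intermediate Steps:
z = 621 (z = -3*(-207) = 621)
m(l, h) = -2*l
(431019 + m(-705, z))*(466203 + 138458) = (431019 - 2*(-705))*(466203 + 138458) = (431019 + 1410)*604661 = 432429*604661 = 261472951569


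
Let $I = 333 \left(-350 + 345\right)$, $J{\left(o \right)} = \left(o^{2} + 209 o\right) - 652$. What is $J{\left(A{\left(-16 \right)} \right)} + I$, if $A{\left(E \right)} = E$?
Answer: $-5405$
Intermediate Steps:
$J{\left(o \right)} = -652 + o^{2} + 209 o$
$I = -1665$ ($I = 333 \left(-5\right) = -1665$)
$J{\left(A{\left(-16 \right)} \right)} + I = \left(-652 + \left(-16\right)^{2} + 209 \left(-16\right)\right) - 1665 = \left(-652 + 256 - 3344\right) - 1665 = -3740 - 1665 = -5405$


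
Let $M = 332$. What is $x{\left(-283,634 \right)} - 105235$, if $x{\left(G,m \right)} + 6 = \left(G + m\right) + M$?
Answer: $-104558$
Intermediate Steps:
$x{\left(G,m \right)} = 326 + G + m$ ($x{\left(G,m \right)} = -6 + \left(\left(G + m\right) + 332\right) = -6 + \left(332 + G + m\right) = 326 + G + m$)
$x{\left(-283,634 \right)} - 105235 = \left(326 - 283 + 634\right) - 105235 = 677 - 105235 = -104558$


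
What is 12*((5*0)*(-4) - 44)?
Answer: -528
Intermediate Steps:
12*((5*0)*(-4) - 44) = 12*(0*(-4) - 44) = 12*(0 - 44) = 12*(-44) = -528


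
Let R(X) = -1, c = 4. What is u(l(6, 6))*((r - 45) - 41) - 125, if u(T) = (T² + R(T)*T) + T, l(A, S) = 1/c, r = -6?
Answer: -523/4 ≈ -130.75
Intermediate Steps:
l(A, S) = ¼ (l(A, S) = 1/4 = ¼)
u(T) = T² (u(T) = (T² - T) + T = T²)
u(l(6, 6))*((r - 45) - 41) - 125 = (¼)²*((-6 - 45) - 41) - 125 = (-51 - 41)/16 - 125 = (1/16)*(-92) - 125 = -23/4 - 125 = -523/4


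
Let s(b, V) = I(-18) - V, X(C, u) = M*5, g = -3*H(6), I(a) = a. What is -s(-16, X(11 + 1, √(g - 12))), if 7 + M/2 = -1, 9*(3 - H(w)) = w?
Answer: -62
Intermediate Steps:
H(w) = 3 - w/9
M = -16 (M = -14 + 2*(-1) = -14 - 2 = -16)
g = -7 (g = -3*(3 - ⅑*6) = -3*(3 - ⅔) = -3*7/3 = -7)
X(C, u) = -80 (X(C, u) = -16*5 = -80)
s(b, V) = -18 - V
-s(-16, X(11 + 1, √(g - 12))) = -(-18 - 1*(-80)) = -(-18 + 80) = -1*62 = -62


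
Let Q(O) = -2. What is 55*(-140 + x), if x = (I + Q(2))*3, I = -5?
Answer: -8855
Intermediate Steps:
x = -21 (x = (-5 - 2)*3 = -7*3 = -21)
55*(-140 + x) = 55*(-140 - 21) = 55*(-161) = -8855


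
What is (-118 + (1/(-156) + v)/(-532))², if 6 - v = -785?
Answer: 98336000435401/6887672064 ≈ 14277.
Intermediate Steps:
v = 791 (v = 6 - 1*(-785) = 6 + 785 = 791)
(-118 + (1/(-156) + v)/(-532))² = (-118 + (1/(-156) + 791)/(-532))² = (-118 + (-1/156 + 791)*(-1/532))² = (-118 + (123395/156)*(-1/532))² = (-118 - 123395/82992)² = (-9916451/82992)² = 98336000435401/6887672064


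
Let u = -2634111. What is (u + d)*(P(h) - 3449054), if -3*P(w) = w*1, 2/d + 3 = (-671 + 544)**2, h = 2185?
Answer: 219808093906644224/24189 ≈ 9.0871e+12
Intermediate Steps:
d = 1/8063 (d = 2/(-3 + (-671 + 544)**2) = 2/(-3 + (-127)**2) = 2/(-3 + 16129) = 2/16126 = 2*(1/16126) = 1/8063 ≈ 0.00012402)
P(w) = -w/3
(u + d)*(P(h) - 3449054) = (-2634111 + 1/8063)*(-1/3*2185 - 3449054) = -21238836992*(-2185/3 - 3449054)/8063 = -21238836992/8063*(-10349347/3) = 219808093906644224/24189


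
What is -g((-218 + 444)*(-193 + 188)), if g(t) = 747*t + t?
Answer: 845240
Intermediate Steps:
g(t) = 748*t
-g((-218 + 444)*(-193 + 188)) = -748*(-218 + 444)*(-193 + 188) = -748*226*(-5) = -748*(-1130) = -1*(-845240) = 845240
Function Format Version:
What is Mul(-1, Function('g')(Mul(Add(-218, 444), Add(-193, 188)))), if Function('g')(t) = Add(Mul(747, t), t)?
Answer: 845240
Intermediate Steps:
Function('g')(t) = Mul(748, t)
Mul(-1, Function('g')(Mul(Add(-218, 444), Add(-193, 188)))) = Mul(-1, Mul(748, Mul(Add(-218, 444), Add(-193, 188)))) = Mul(-1, Mul(748, Mul(226, -5))) = Mul(-1, Mul(748, -1130)) = Mul(-1, -845240) = 845240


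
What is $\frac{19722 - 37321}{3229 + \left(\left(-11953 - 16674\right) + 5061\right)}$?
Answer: $\frac{17599}{20337} \approx 0.86537$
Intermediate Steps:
$\frac{19722 - 37321}{3229 + \left(\left(-11953 - 16674\right) + 5061\right)} = - \frac{17599}{3229 + \left(-28627 + 5061\right)} = - \frac{17599}{3229 - 23566} = - \frac{17599}{-20337} = \left(-17599\right) \left(- \frac{1}{20337}\right) = \frac{17599}{20337}$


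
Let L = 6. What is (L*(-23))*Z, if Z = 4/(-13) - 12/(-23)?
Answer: -384/13 ≈ -29.538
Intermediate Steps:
Z = 64/299 (Z = 4*(-1/13) - 12*(-1/23) = -4/13 + 12/23 = 64/299 ≈ 0.21405)
(L*(-23))*Z = (6*(-23))*(64/299) = -138*64/299 = -384/13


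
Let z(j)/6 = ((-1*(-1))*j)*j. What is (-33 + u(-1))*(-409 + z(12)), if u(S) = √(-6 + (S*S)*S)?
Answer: -15015 + 455*I*√7 ≈ -15015.0 + 1203.8*I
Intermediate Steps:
z(j) = 6*j² (z(j) = 6*(((-1*(-1))*j)*j) = 6*((1*j)*j) = 6*(j*j) = 6*j²)
u(S) = √(-6 + S³) (u(S) = √(-6 + S²*S) = √(-6 + S³))
(-33 + u(-1))*(-409 + z(12)) = (-33 + √(-6 + (-1)³))*(-409 + 6*12²) = (-33 + √(-6 - 1))*(-409 + 6*144) = (-33 + √(-7))*(-409 + 864) = (-33 + I*√7)*455 = -15015 + 455*I*√7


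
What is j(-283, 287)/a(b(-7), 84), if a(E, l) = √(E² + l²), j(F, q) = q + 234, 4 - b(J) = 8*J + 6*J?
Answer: 521*√485/2910 ≈ 3.9429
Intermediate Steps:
b(J) = 4 - 14*J (b(J) = 4 - (8*J + 6*J) = 4 - 14*J)
j(F, q) = 234 + q
j(-283, 287)/a(b(-7), 84) = (234 + 287)/(√((4 - 14*(-7))² + 84²)) = 521/(√((4 + 98)² + 7056)) = 521/(√(102² + 7056)) = 521/(√(10404 + 7056)) = 521/(√17460) = 521/((6*√485)) = 521*(√485/2910) = 521*√485/2910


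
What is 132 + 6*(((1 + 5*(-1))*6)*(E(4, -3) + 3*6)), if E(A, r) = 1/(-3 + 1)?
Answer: -2388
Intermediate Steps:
E(A, r) = -1/2 (E(A, r) = 1/(-2) = -1/2)
132 + 6*(((1 + 5*(-1))*6)*(E(4, -3) + 3*6)) = 132 + 6*(((1 + 5*(-1))*6)*(-1/2 + 3*6)) = 132 + 6*(((1 - 5)*6)*(-1/2 + 18)) = 132 + 6*(-4*6*(35/2)) = 132 + 6*(-24*35/2) = 132 + 6*(-420) = 132 - 2520 = -2388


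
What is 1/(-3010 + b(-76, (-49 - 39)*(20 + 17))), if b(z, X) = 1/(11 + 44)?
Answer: -55/165549 ≈ -0.00033223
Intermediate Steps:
b(z, X) = 1/55
1/(-3010 + b(-76, (-49 - 39)*(20 + 17))) = 1/(-3010 + 1/55) = 1/(-165549/55) = -55/165549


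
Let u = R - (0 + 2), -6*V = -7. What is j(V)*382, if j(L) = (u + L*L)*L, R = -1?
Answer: -78883/108 ≈ -730.40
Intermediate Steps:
V = 7/6 (V = -⅙*(-7) = 7/6 ≈ 1.1667)
u = -3 (u = -1 - (0 + 2) = -1 - 1*2 = -1 - 2 = -3)
j(L) = L*(-3 + L²) (j(L) = (-3 + L*L)*L = (-3 + L²)*L = L*(-3 + L²))
j(V)*382 = (7*(-3 + (7/6)²)/6)*382 = (7*(-3 + 49/36)/6)*382 = ((7/6)*(-59/36))*382 = -413/216*382 = -78883/108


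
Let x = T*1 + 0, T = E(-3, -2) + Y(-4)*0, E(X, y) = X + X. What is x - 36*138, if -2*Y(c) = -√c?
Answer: -4974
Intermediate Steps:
Y(c) = √c/2 (Y(c) = -(-1)*√c/2 = √c/2)
E(X, y) = 2*X
T = -6 (T = 2*(-3) + (√(-4)/2)*0 = -6 + ((2*I)/2)*0 = -6 + I*0 = -6 + 0 = -6)
x = -6 (x = -6*1 + 0 = -6 + 0 = -6)
x - 36*138 = -6 - 36*138 = -6 - 4968 = -4974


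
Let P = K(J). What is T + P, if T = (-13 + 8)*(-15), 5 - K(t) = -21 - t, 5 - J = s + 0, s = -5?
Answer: 111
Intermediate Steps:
J = 10 (J = 5 - (-5 + 0) = 5 - 1*(-5) = 5 + 5 = 10)
K(t) = 26 + t (K(t) = 5 - (-21 - t) = 5 + (21 + t) = 26 + t)
P = 36 (P = 26 + 10 = 36)
T = 75 (T = -5*(-15) = 75)
T + P = 75 + 36 = 111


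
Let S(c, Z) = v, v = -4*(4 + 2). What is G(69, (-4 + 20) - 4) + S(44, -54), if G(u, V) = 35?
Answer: 11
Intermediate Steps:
v = -24 (v = -4*6 = -24)
S(c, Z) = -24
G(69, (-4 + 20) - 4) + S(44, -54) = 35 - 24 = 11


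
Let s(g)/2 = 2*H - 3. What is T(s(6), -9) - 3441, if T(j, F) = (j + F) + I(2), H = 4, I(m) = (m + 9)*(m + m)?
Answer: -3396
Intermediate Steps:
I(m) = 2*m*(9 + m) (I(m) = (9 + m)*(2*m) = 2*m*(9 + m))
s(g) = 10 (s(g) = 2*(2*4 - 3) = 2*(8 - 3) = 2*5 = 10)
T(j, F) = 44 + F + j (T(j, F) = (j + F) + 2*2*(9 + 2) = (F + j) + 2*2*11 = (F + j) + 44 = 44 + F + j)
T(s(6), -9) - 3441 = (44 - 9 + 10) - 3441 = 45 - 3441 = -3396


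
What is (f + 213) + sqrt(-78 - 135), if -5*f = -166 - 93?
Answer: 1324/5 + I*sqrt(213) ≈ 264.8 + 14.595*I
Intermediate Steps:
f = 259/5 (f = -(-166 - 93)/5 = -1/5*(-259) = 259/5 ≈ 51.800)
(f + 213) + sqrt(-78 - 135) = (259/5 + 213) + sqrt(-78 - 135) = 1324/5 + sqrt(-213) = 1324/5 + I*sqrt(213)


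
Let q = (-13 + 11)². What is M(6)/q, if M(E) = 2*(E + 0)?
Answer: 3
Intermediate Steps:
q = 4 (q = (-2)² = 4)
M(E) = 2*E
M(6)/q = (2*6)/4 = 12*(¼) = 3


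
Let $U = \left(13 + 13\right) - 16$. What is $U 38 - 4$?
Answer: $376$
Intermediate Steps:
$U = 10$ ($U = 26 - 16 = 10$)
$U 38 - 4 = 10 \cdot 38 - 4 = 380 - 4 = 376$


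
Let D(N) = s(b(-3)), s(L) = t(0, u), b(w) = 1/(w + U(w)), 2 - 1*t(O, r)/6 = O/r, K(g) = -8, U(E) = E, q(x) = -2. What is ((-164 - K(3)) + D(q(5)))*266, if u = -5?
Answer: -38304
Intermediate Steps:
t(O, r) = 12 - 6*O/r
b(w) = 1/(2*w) (b(w) = 1/(w + w) = 1/(2*w))
s(L) = 12 (s(L) = 12 - 6*0/(-5) = 12 - 6*0*(-⅕) = 12 + 0 = 12)
D(N) = 12
((-164 - K(3)) + D(q(5)))*266 = ((-164 - 1*(-8)) + 12)*266 = ((-164 + 8) + 12)*266 = (-156 + 12)*266 = -144*266 = -38304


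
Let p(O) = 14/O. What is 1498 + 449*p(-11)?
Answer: 10192/11 ≈ 926.54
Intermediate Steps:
1498 + 449*p(-11) = 1498 + 449*(14/(-11)) = 1498 + 449*(14*(-1/11)) = 1498 + 449*(-14/11) = 1498 - 6286/11 = 10192/11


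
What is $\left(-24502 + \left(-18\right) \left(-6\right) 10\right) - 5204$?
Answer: $-28626$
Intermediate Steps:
$\left(-24502 + \left(-18\right) \left(-6\right) 10\right) - 5204 = \left(-24502 + 108 \cdot 10\right) - 5204 = \left(-24502 + 1080\right) - 5204 = -23422 - 5204 = -28626$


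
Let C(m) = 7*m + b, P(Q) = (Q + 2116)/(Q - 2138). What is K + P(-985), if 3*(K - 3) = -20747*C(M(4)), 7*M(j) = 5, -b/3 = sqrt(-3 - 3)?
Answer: -35993299/1041 + 20747*I*sqrt(6) ≈ -34576.0 + 50820.0*I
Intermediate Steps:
b = -3*I*sqrt(6) (b = -3*sqrt(-3 - 3) = -3*I*sqrt(6) ≈ -7.3485*I)
P(Q) = (2116 + Q)/(-2138 + Q)
M(j) = 5/7 (M(j) = (1/7)*5 = 5/7)
C(m) = 7*m - 3*I*sqrt(6)
K = -103726/3 + 20747*I*sqrt(6) (K = 3 + (-20747*(7*(5/7) - 3*I*sqrt(6)))/3 = 3 + (-20747*(5 - 3*I*sqrt(6)))/3 = 3 + (-103735 + 62241*I*sqrt(6))/3 = 3 + (-103735/3 + 20747*I*sqrt(6)) = -103726/3 + 20747*I*sqrt(6) ≈ -34575.0 + 50820.0*I)
K + P(-985) = (-103726/3 + 20747*I*sqrt(6)) + (2116 - 985)/(-2138 - 985) = (-103726/3 + 20747*I*sqrt(6)) + 1131/(-3123) = (-103726/3 + 20747*I*sqrt(6)) - 1/3123*1131 = (-103726/3 + 20747*I*sqrt(6)) - 377/1041 = -35993299/1041 + 20747*I*sqrt(6)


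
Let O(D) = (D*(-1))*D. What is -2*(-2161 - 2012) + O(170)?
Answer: -20554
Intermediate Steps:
O(D) = -D² (O(D) = (-D)*D = -D²)
-2*(-2161 - 2012) + O(170) = -2*(-2161 - 2012) - 1*170² = -2*(-4173) - 1*28900 = 8346 - 28900 = -20554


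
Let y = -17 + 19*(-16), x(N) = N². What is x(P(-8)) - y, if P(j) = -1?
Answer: 322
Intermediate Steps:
y = -321 (y = -17 - 304 = -321)
x(P(-8)) - y = (-1)² - 1*(-321) = 1 + 321 = 322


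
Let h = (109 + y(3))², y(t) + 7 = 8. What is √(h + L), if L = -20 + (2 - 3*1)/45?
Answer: √2717995/15 ≈ 109.91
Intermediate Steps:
y(t) = 1 (y(t) = -7 + 8 = 1)
h = 12100 (h = (109 + 1)² = 110² = 12100)
L = -901/45 (L = -20 + (2 - 3)/45 = -20 + (1/45)*(-1) = -20 - 1/45 = -901/45 ≈ -20.022)
√(h + L) = √(12100 - 901/45) = √(543599/45) = √2717995/15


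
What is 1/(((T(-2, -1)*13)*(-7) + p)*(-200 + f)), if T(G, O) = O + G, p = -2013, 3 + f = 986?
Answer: -1/1362420 ≈ -7.3399e-7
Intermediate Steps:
f = 983 (f = -3 + 986 = 983)
T(G, O) = G + O
1/(((T(-2, -1)*13)*(-7) + p)*(-200 + f)) = 1/((((-2 - 1)*13)*(-7) - 2013)*(-200 + 983)) = 1/((-3*13*(-7) - 2013)*783) = 1/((-39*(-7) - 2013)*783) = 1/((273 - 2013)*783) = 1/(-1740*783) = 1/(-1362420) = -1/1362420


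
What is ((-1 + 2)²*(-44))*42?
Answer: -1848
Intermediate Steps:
((-1 + 2)²*(-44))*42 = (1²*(-44))*42 = (1*(-44))*42 = -44*42 = -1848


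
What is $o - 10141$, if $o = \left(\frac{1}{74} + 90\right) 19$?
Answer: $- \frac{623875}{74} \approx -8430.8$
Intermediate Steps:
$o = \frac{126559}{74}$ ($o = \left(\frac{1}{74} + 90\right) 19 = \frac{6661}{74} \cdot 19 = \frac{126559}{74} \approx 1710.3$)
$o - 10141 = \frac{126559}{74} - 10141 = - \frac{623875}{74}$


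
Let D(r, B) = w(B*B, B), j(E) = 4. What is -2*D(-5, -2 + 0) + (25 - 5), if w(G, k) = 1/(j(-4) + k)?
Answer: 19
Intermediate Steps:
w(G, k) = 1/(4 + k)
D(r, B) = 1/(4 + B)
-2*D(-5, -2 + 0) + (25 - 5) = -2/(4 + (-2 + 0)) + (25 - 5) = -2/(4 - 2) + 20 = -2/2 + 20 = -2*½ + 20 = -1 + 20 = 19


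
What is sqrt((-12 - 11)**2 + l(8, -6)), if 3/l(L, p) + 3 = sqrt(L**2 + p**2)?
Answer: sqrt(25942)/7 ≈ 23.009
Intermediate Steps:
l(L, p) = 3/(-3 + sqrt(L**2 + p**2))
sqrt((-12 - 11)**2 + l(8, -6)) = sqrt((-12 - 11)**2 + 3/(-3 + sqrt(8**2 + (-6)**2))) = sqrt((-23)**2 + 3/(-3 + sqrt(64 + 36))) = sqrt(529 + 3/(-3 + sqrt(100))) = sqrt(529 + 3/(-3 + 10)) = sqrt(529 + 3/7) = sqrt(3706/7) = sqrt(25942)/7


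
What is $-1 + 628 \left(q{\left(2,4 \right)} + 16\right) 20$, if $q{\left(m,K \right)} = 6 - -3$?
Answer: $313999$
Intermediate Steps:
$q{\left(m,K \right)} = 9$ ($q{\left(m,K \right)} = 6 + 3 = 9$)
$-1 + 628 \left(q{\left(2,4 \right)} + 16\right) 20 = -1 + 628 \left(9 + 16\right) 20 = -1 + 628 \cdot 25 \cdot 20 = -1 + 628 \cdot 500 = -1 + 314000 = 313999$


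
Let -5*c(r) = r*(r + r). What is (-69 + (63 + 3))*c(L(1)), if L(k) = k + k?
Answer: 24/5 ≈ 4.8000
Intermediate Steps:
L(k) = 2*k
c(r) = -2*r**2/5 (c(r) = -r*(r + r)/5 = -r*2*r/5 = -2*r**2/5)
(-69 + (63 + 3))*c(L(1)) = (-69 + (63 + 3))*(-2*(2*1)**2/5) = (-69 + 66)*(-2/5*2**2) = -(-6)*4/5 = -3*(-8/5) = 24/5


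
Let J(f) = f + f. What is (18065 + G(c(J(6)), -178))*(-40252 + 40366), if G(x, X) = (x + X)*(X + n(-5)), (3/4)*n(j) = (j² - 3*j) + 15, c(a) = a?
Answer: 4040122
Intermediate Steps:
J(f) = 2*f
n(j) = 20 - 4*j + 4*j²/3 (n(j) = 4*((j² - 3*j) + 15)/3 = 4*(15 + j² - 3*j)/3 = 20 - 4*j + 4*j²/3)
G(x, X) = (220/3 + X)*(X + x) (G(x, X) = (x + X)*(X + (20 - 4*(-5) + (4/3)*(-5)²)) = (X + x)*(X + (20 + 20 + (4/3)*25)) = (X + x)*(X + (20 + 20 + 100/3)) = (X + x)*(X + 220/3) = (X + x)*(220/3 + X) = (220/3 + X)*(X + x))
(18065 + G(c(J(6)), -178))*(-40252 + 40366) = (18065 + ((-178)² + (220/3)*(-178) + 220*(2*6)/3 - 356*6))*(-40252 + 40366) = (18065 + (31684 - 39160/3 + (220/3)*12 - 178*12))*114 = (18065 + (31684 - 39160/3 + 880 - 2136))*114 = (18065 + 52124/3)*114 = (106319/3)*114 = 4040122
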